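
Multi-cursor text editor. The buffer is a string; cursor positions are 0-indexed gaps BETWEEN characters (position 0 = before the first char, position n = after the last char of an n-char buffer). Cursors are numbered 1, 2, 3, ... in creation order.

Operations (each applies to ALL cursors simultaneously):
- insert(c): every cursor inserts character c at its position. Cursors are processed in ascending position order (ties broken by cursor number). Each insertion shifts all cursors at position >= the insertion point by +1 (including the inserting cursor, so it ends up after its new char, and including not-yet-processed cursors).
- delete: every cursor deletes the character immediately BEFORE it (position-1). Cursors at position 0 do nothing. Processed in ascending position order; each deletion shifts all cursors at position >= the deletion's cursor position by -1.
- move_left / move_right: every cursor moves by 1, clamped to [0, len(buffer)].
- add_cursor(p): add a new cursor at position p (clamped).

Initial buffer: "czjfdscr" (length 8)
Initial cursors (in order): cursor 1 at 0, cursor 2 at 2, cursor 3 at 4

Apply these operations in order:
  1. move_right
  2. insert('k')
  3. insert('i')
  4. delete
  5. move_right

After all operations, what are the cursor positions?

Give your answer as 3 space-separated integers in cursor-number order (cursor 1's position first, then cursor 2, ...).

After op 1 (move_right): buffer="czjfdscr" (len 8), cursors c1@1 c2@3 c3@5, authorship ........
After op 2 (insert('k')): buffer="ckzjkfdkscr" (len 11), cursors c1@2 c2@5 c3@8, authorship .1..2..3...
After op 3 (insert('i')): buffer="ckizjkifdkiscr" (len 14), cursors c1@3 c2@7 c3@11, authorship .11..22..33...
After op 4 (delete): buffer="ckzjkfdkscr" (len 11), cursors c1@2 c2@5 c3@8, authorship .1..2..3...
After op 5 (move_right): buffer="ckzjkfdkscr" (len 11), cursors c1@3 c2@6 c3@9, authorship .1..2..3...

Answer: 3 6 9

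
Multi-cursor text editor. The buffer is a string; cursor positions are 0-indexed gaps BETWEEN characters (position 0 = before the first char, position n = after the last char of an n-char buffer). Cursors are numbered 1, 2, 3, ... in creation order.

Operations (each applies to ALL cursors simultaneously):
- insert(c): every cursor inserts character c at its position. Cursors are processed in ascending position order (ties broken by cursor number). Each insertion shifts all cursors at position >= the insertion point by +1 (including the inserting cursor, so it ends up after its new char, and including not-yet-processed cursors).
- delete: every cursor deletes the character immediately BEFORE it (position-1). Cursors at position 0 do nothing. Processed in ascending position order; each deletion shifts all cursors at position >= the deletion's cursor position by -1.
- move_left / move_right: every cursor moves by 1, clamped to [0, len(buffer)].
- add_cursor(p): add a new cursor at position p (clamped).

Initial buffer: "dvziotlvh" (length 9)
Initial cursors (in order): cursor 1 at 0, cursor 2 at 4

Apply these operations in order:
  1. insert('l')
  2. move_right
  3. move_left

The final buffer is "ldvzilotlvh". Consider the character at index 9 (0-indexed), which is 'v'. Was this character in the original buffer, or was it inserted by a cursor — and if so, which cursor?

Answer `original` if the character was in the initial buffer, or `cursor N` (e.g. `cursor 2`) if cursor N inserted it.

After op 1 (insert('l')): buffer="ldvzilotlvh" (len 11), cursors c1@1 c2@6, authorship 1....2.....
After op 2 (move_right): buffer="ldvzilotlvh" (len 11), cursors c1@2 c2@7, authorship 1....2.....
After op 3 (move_left): buffer="ldvzilotlvh" (len 11), cursors c1@1 c2@6, authorship 1....2.....
Authorship (.=original, N=cursor N): 1 . . . . 2 . . . . .
Index 9: author = original

Answer: original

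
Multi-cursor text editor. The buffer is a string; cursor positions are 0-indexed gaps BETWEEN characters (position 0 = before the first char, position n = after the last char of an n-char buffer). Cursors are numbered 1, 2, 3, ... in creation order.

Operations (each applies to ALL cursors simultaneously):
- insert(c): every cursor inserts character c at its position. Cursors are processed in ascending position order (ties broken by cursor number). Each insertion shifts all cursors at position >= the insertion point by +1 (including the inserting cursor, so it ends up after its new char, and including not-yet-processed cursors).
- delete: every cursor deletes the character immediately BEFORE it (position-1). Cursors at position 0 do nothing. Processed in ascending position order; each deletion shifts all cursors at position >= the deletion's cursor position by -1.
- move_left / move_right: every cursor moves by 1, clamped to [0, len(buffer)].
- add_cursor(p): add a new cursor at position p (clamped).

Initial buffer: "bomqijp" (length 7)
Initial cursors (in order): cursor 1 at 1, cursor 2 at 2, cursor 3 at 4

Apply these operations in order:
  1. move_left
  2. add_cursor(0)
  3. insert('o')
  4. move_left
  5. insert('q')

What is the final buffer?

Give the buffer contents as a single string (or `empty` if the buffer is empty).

After op 1 (move_left): buffer="bomqijp" (len 7), cursors c1@0 c2@1 c3@3, authorship .......
After op 2 (add_cursor(0)): buffer="bomqijp" (len 7), cursors c1@0 c4@0 c2@1 c3@3, authorship .......
After op 3 (insert('o')): buffer="ooboomoqijp" (len 11), cursors c1@2 c4@2 c2@4 c3@7, authorship 14.2..3....
After op 4 (move_left): buffer="ooboomoqijp" (len 11), cursors c1@1 c4@1 c2@3 c3@6, authorship 14.2..3....
After op 5 (insert('q')): buffer="oqqobqoomqoqijp" (len 15), cursors c1@3 c4@3 c2@6 c3@10, authorship 1144.22..33....

Answer: oqqobqoomqoqijp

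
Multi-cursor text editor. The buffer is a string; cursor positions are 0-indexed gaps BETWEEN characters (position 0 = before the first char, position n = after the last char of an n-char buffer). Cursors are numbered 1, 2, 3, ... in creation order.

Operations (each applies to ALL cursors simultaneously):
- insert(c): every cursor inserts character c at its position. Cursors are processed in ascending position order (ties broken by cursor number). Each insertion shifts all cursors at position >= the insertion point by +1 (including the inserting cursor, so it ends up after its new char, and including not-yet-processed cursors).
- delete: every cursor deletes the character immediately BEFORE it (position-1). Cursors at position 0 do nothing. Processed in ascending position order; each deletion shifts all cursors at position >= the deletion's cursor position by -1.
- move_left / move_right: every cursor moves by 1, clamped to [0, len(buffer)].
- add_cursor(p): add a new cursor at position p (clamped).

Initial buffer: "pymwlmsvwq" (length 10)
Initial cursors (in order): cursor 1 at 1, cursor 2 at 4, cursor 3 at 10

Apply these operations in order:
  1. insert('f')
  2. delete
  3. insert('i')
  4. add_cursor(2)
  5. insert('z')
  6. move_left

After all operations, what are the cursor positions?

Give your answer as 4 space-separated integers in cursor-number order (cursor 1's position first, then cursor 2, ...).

Answer: 3 8 16 3

Derivation:
After op 1 (insert('f')): buffer="pfymwflmsvwqf" (len 13), cursors c1@2 c2@6 c3@13, authorship .1...2......3
After op 2 (delete): buffer="pymwlmsvwq" (len 10), cursors c1@1 c2@4 c3@10, authorship ..........
After op 3 (insert('i')): buffer="piymwilmsvwqi" (len 13), cursors c1@2 c2@6 c3@13, authorship .1...2......3
After op 4 (add_cursor(2)): buffer="piymwilmsvwqi" (len 13), cursors c1@2 c4@2 c2@6 c3@13, authorship .1...2......3
After op 5 (insert('z')): buffer="pizzymwizlmsvwqiz" (len 17), cursors c1@4 c4@4 c2@9 c3@17, authorship .114...22......33
After op 6 (move_left): buffer="pizzymwizlmsvwqiz" (len 17), cursors c1@3 c4@3 c2@8 c3@16, authorship .114...22......33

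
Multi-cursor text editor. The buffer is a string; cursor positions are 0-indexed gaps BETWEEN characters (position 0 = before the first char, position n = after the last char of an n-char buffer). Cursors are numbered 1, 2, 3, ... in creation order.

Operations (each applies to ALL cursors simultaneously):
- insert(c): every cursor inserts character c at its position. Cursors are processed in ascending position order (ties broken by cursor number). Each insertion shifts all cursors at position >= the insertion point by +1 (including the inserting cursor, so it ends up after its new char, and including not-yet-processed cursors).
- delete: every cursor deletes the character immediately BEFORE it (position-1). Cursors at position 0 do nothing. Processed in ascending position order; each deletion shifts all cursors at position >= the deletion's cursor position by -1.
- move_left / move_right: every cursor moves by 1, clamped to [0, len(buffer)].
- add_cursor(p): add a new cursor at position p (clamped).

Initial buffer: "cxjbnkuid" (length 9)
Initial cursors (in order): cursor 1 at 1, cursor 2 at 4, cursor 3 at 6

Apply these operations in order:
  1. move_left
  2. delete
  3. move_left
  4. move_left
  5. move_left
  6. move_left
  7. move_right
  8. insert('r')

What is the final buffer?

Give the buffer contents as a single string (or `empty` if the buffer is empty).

Answer: crrrxbkuid

Derivation:
After op 1 (move_left): buffer="cxjbnkuid" (len 9), cursors c1@0 c2@3 c3@5, authorship .........
After op 2 (delete): buffer="cxbkuid" (len 7), cursors c1@0 c2@2 c3@3, authorship .......
After op 3 (move_left): buffer="cxbkuid" (len 7), cursors c1@0 c2@1 c3@2, authorship .......
After op 4 (move_left): buffer="cxbkuid" (len 7), cursors c1@0 c2@0 c3@1, authorship .......
After op 5 (move_left): buffer="cxbkuid" (len 7), cursors c1@0 c2@0 c3@0, authorship .......
After op 6 (move_left): buffer="cxbkuid" (len 7), cursors c1@0 c2@0 c3@0, authorship .......
After op 7 (move_right): buffer="cxbkuid" (len 7), cursors c1@1 c2@1 c3@1, authorship .......
After op 8 (insert('r')): buffer="crrrxbkuid" (len 10), cursors c1@4 c2@4 c3@4, authorship .123......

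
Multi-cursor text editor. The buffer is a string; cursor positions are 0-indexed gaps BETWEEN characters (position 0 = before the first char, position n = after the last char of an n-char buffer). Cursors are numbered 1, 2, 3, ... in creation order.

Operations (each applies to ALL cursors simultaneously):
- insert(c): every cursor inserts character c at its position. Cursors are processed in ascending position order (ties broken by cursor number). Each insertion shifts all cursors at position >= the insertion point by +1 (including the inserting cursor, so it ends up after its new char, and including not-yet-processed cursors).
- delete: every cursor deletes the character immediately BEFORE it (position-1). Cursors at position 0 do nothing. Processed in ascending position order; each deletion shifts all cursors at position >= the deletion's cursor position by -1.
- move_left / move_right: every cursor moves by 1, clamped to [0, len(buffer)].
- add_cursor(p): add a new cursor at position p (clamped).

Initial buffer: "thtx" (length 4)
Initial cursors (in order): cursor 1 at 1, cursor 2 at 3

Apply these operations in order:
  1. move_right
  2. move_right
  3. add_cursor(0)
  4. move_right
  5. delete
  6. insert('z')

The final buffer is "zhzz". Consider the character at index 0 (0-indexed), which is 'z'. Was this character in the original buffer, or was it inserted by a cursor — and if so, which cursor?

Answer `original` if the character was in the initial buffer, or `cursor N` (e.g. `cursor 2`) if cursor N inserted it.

After op 1 (move_right): buffer="thtx" (len 4), cursors c1@2 c2@4, authorship ....
After op 2 (move_right): buffer="thtx" (len 4), cursors c1@3 c2@4, authorship ....
After op 3 (add_cursor(0)): buffer="thtx" (len 4), cursors c3@0 c1@3 c2@4, authorship ....
After op 4 (move_right): buffer="thtx" (len 4), cursors c3@1 c1@4 c2@4, authorship ....
After op 5 (delete): buffer="h" (len 1), cursors c3@0 c1@1 c2@1, authorship .
After op 6 (insert('z')): buffer="zhzz" (len 4), cursors c3@1 c1@4 c2@4, authorship 3.12
Authorship (.=original, N=cursor N): 3 . 1 2
Index 0: author = 3

Answer: cursor 3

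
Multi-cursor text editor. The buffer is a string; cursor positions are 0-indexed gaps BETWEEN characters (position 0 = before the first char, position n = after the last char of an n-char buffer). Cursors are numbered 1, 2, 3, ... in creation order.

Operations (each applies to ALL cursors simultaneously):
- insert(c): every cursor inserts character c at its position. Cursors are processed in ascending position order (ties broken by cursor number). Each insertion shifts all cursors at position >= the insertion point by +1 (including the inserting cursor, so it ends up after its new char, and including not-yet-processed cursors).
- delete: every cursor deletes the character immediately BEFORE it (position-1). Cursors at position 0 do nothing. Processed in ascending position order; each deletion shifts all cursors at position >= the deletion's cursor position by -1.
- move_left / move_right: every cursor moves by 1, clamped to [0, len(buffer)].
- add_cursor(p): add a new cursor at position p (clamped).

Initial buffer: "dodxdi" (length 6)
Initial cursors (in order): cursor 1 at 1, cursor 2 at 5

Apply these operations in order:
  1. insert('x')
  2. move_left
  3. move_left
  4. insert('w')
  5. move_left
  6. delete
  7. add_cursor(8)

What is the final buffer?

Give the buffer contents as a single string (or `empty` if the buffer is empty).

Answer: wdxodwdxi

Derivation:
After op 1 (insert('x')): buffer="dxodxdxi" (len 8), cursors c1@2 c2@7, authorship .1....2.
After op 2 (move_left): buffer="dxodxdxi" (len 8), cursors c1@1 c2@6, authorship .1....2.
After op 3 (move_left): buffer="dxodxdxi" (len 8), cursors c1@0 c2@5, authorship .1....2.
After op 4 (insert('w')): buffer="wdxodxwdxi" (len 10), cursors c1@1 c2@7, authorship 1.1...2.2.
After op 5 (move_left): buffer="wdxodxwdxi" (len 10), cursors c1@0 c2@6, authorship 1.1...2.2.
After op 6 (delete): buffer="wdxodwdxi" (len 9), cursors c1@0 c2@5, authorship 1.1..2.2.
After op 7 (add_cursor(8)): buffer="wdxodwdxi" (len 9), cursors c1@0 c2@5 c3@8, authorship 1.1..2.2.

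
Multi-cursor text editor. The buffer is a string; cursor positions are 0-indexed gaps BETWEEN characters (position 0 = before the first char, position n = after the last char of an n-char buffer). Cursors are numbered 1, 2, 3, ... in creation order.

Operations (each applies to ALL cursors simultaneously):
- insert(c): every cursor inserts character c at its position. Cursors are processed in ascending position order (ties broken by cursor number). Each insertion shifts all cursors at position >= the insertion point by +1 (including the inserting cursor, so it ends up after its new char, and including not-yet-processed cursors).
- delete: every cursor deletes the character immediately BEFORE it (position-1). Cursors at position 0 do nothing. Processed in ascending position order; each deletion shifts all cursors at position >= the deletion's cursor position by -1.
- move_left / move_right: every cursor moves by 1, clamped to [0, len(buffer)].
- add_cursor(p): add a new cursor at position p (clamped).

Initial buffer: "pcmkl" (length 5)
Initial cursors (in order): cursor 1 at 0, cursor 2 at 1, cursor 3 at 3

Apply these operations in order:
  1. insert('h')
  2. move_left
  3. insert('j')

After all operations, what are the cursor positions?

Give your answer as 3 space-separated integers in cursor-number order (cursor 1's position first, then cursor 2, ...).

Answer: 1 4 8

Derivation:
After op 1 (insert('h')): buffer="hphcmhkl" (len 8), cursors c1@1 c2@3 c3@6, authorship 1.2..3..
After op 2 (move_left): buffer="hphcmhkl" (len 8), cursors c1@0 c2@2 c3@5, authorship 1.2..3..
After op 3 (insert('j')): buffer="jhpjhcmjhkl" (len 11), cursors c1@1 c2@4 c3@8, authorship 11.22..33..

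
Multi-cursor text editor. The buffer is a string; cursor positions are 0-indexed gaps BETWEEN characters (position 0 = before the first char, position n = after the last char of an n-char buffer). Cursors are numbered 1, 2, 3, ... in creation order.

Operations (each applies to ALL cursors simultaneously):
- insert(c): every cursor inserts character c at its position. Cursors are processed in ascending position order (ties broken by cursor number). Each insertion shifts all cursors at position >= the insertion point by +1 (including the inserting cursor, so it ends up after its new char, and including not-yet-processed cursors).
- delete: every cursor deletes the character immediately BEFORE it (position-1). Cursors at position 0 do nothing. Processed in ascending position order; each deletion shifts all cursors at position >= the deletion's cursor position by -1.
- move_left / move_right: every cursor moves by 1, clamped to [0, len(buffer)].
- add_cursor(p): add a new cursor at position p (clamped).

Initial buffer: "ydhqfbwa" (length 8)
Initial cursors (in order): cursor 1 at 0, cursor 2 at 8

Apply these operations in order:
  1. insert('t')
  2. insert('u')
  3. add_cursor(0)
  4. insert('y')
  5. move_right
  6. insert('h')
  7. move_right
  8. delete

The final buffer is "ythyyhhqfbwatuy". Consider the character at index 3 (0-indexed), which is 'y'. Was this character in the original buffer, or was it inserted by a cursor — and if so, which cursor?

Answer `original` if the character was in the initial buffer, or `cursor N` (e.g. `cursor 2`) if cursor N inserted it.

Answer: cursor 1

Derivation:
After op 1 (insert('t')): buffer="tydhqfbwat" (len 10), cursors c1@1 c2@10, authorship 1........2
After op 2 (insert('u')): buffer="tuydhqfbwatu" (len 12), cursors c1@2 c2@12, authorship 11........22
After op 3 (add_cursor(0)): buffer="tuydhqfbwatu" (len 12), cursors c3@0 c1@2 c2@12, authorship 11........22
After op 4 (insert('y')): buffer="ytuyydhqfbwatuy" (len 15), cursors c3@1 c1@4 c2@15, authorship 3111........222
After op 5 (move_right): buffer="ytuyydhqfbwatuy" (len 15), cursors c3@2 c1@5 c2@15, authorship 3111........222
After op 6 (insert('h')): buffer="ythuyyhdhqfbwatuyh" (len 18), cursors c3@3 c1@7 c2@18, authorship 31311.1.......2222
After op 7 (move_right): buffer="ythuyyhdhqfbwatuyh" (len 18), cursors c3@4 c1@8 c2@18, authorship 31311.1.......2222
After op 8 (delete): buffer="ythyyhhqfbwatuy" (len 15), cursors c3@3 c1@6 c2@15, authorship 3131.1......222
Authorship (.=original, N=cursor N): 3 1 3 1 . 1 . . . . . . 2 2 2
Index 3: author = 1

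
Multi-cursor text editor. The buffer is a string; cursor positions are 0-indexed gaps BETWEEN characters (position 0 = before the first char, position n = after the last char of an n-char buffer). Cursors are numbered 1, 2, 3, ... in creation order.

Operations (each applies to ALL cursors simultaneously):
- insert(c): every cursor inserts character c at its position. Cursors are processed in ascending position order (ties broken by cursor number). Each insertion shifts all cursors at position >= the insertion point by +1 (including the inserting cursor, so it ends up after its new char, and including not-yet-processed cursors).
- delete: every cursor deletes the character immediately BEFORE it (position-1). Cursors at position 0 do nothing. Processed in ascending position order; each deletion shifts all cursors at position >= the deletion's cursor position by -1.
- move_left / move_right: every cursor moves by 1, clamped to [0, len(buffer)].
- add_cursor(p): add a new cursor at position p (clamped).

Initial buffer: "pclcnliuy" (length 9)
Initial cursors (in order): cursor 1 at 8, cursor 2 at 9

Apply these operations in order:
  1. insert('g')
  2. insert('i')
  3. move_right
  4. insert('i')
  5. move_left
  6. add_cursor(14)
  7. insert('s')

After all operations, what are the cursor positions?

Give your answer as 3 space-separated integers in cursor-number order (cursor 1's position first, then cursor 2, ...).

After op 1 (insert('g')): buffer="pclcnliugyg" (len 11), cursors c1@9 c2@11, authorship ........1.2
After op 2 (insert('i')): buffer="pclcnliugiygi" (len 13), cursors c1@10 c2@13, authorship ........11.22
After op 3 (move_right): buffer="pclcnliugiygi" (len 13), cursors c1@11 c2@13, authorship ........11.22
After op 4 (insert('i')): buffer="pclcnliugiyigii" (len 15), cursors c1@12 c2@15, authorship ........11.1222
After op 5 (move_left): buffer="pclcnliugiyigii" (len 15), cursors c1@11 c2@14, authorship ........11.1222
After op 6 (add_cursor(14)): buffer="pclcnliugiyigii" (len 15), cursors c1@11 c2@14 c3@14, authorship ........11.1222
After op 7 (insert('s')): buffer="pclcnliugiysigissi" (len 18), cursors c1@12 c2@17 c3@17, authorship ........11.1122232

Answer: 12 17 17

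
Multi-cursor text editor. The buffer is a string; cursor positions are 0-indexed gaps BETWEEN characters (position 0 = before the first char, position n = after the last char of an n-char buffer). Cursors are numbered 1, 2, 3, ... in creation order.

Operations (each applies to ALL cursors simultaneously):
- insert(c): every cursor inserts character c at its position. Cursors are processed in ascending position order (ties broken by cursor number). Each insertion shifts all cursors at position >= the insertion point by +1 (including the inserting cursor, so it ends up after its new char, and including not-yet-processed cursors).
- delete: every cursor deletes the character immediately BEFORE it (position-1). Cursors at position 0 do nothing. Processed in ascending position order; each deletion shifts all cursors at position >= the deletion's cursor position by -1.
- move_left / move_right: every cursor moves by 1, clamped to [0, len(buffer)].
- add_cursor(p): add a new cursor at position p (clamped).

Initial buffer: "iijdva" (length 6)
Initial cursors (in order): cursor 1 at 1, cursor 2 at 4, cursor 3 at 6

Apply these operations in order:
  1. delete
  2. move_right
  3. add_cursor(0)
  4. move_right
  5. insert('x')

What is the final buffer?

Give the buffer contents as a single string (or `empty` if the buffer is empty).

Answer: ixjxvxx

Derivation:
After op 1 (delete): buffer="ijv" (len 3), cursors c1@0 c2@2 c3@3, authorship ...
After op 2 (move_right): buffer="ijv" (len 3), cursors c1@1 c2@3 c3@3, authorship ...
After op 3 (add_cursor(0)): buffer="ijv" (len 3), cursors c4@0 c1@1 c2@3 c3@3, authorship ...
After op 4 (move_right): buffer="ijv" (len 3), cursors c4@1 c1@2 c2@3 c3@3, authorship ...
After op 5 (insert('x')): buffer="ixjxvxx" (len 7), cursors c4@2 c1@4 c2@7 c3@7, authorship .4.1.23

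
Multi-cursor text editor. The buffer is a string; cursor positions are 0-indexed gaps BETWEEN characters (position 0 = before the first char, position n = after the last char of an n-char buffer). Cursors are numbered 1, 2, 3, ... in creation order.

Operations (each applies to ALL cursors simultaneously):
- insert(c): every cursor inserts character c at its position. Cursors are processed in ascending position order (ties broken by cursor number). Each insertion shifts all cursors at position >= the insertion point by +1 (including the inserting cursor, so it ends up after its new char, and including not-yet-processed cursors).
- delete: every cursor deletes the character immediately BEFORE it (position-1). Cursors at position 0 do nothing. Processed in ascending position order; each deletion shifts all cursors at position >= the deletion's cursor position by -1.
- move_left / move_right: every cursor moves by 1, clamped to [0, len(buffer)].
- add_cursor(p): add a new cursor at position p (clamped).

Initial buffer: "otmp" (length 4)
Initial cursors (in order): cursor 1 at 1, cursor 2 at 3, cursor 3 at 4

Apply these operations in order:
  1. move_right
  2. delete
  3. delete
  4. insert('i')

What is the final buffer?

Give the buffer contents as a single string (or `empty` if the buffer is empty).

After op 1 (move_right): buffer="otmp" (len 4), cursors c1@2 c2@4 c3@4, authorship ....
After op 2 (delete): buffer="o" (len 1), cursors c1@1 c2@1 c3@1, authorship .
After op 3 (delete): buffer="" (len 0), cursors c1@0 c2@0 c3@0, authorship 
After op 4 (insert('i')): buffer="iii" (len 3), cursors c1@3 c2@3 c3@3, authorship 123

Answer: iii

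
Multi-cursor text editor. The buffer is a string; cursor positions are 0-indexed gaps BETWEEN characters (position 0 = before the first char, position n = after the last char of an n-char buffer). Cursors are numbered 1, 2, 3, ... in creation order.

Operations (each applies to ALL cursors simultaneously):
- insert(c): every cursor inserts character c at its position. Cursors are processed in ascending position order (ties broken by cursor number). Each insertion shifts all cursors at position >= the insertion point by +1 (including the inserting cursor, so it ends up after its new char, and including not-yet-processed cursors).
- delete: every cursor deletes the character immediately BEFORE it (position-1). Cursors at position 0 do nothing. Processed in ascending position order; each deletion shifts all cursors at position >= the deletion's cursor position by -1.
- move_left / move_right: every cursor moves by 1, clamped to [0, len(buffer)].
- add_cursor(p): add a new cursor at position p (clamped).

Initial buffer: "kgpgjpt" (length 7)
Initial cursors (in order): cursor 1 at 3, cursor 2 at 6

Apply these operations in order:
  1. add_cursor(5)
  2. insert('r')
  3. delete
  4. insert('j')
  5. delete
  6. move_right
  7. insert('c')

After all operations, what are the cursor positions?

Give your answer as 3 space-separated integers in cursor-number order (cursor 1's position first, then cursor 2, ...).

Answer: 5 10 8

Derivation:
After op 1 (add_cursor(5)): buffer="kgpgjpt" (len 7), cursors c1@3 c3@5 c2@6, authorship .......
After op 2 (insert('r')): buffer="kgprgjrprt" (len 10), cursors c1@4 c3@7 c2@9, authorship ...1..3.2.
After op 3 (delete): buffer="kgpgjpt" (len 7), cursors c1@3 c3@5 c2@6, authorship .......
After op 4 (insert('j')): buffer="kgpjgjjpjt" (len 10), cursors c1@4 c3@7 c2@9, authorship ...1..3.2.
After op 5 (delete): buffer="kgpgjpt" (len 7), cursors c1@3 c3@5 c2@6, authorship .......
After op 6 (move_right): buffer="kgpgjpt" (len 7), cursors c1@4 c3@6 c2@7, authorship .......
After op 7 (insert('c')): buffer="kgpgcjpctc" (len 10), cursors c1@5 c3@8 c2@10, authorship ....1..3.2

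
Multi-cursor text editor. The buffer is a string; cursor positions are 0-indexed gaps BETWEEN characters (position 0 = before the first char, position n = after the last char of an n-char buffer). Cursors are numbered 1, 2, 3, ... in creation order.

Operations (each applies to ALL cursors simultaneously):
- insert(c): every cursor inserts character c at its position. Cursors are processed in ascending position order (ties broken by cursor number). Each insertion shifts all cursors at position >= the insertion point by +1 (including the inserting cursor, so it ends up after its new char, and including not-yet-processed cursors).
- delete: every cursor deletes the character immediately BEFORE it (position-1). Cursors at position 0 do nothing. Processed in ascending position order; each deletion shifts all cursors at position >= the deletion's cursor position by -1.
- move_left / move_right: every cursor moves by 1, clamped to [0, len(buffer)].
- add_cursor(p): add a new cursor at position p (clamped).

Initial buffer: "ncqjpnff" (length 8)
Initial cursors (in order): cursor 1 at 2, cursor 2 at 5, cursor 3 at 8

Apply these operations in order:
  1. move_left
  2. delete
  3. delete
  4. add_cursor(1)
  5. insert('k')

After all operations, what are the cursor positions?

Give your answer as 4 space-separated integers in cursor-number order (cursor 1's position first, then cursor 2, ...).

After op 1 (move_left): buffer="ncqjpnff" (len 8), cursors c1@1 c2@4 c3@7, authorship ........
After op 2 (delete): buffer="cqpnf" (len 5), cursors c1@0 c2@2 c3@4, authorship .....
After op 3 (delete): buffer="cpf" (len 3), cursors c1@0 c2@1 c3@2, authorship ...
After op 4 (add_cursor(1)): buffer="cpf" (len 3), cursors c1@0 c2@1 c4@1 c3@2, authorship ...
After op 5 (insert('k')): buffer="kckkpkf" (len 7), cursors c1@1 c2@4 c4@4 c3@6, authorship 1.24.3.

Answer: 1 4 6 4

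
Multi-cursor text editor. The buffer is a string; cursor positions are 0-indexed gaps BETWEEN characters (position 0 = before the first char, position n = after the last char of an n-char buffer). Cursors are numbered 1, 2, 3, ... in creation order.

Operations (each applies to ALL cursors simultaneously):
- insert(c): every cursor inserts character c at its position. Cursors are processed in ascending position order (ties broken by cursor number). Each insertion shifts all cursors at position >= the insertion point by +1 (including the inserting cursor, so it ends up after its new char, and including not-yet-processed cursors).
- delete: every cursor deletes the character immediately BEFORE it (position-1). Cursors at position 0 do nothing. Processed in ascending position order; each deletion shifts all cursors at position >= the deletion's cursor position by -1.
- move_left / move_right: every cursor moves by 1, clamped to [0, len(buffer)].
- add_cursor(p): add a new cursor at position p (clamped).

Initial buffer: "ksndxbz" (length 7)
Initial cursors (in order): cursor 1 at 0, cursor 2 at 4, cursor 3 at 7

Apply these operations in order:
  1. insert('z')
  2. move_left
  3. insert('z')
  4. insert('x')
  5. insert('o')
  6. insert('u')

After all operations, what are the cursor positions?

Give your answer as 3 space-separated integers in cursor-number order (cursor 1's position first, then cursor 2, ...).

After op 1 (insert('z')): buffer="zksndzxbzz" (len 10), cursors c1@1 c2@6 c3@10, authorship 1....2...3
After op 2 (move_left): buffer="zksndzxbzz" (len 10), cursors c1@0 c2@5 c3@9, authorship 1....2...3
After op 3 (insert('z')): buffer="zzksndzzxbzzz" (len 13), cursors c1@1 c2@7 c3@12, authorship 11....22...33
After op 4 (insert('x')): buffer="zxzksndzxzxbzzxz" (len 16), cursors c1@2 c2@9 c3@15, authorship 111....222...333
After op 5 (insert('o')): buffer="zxozksndzxozxbzzxoz" (len 19), cursors c1@3 c2@11 c3@18, authorship 1111....2222...3333
After op 6 (insert('u')): buffer="zxouzksndzxouzxbzzxouz" (len 22), cursors c1@4 c2@13 c3@21, authorship 11111....22222...33333

Answer: 4 13 21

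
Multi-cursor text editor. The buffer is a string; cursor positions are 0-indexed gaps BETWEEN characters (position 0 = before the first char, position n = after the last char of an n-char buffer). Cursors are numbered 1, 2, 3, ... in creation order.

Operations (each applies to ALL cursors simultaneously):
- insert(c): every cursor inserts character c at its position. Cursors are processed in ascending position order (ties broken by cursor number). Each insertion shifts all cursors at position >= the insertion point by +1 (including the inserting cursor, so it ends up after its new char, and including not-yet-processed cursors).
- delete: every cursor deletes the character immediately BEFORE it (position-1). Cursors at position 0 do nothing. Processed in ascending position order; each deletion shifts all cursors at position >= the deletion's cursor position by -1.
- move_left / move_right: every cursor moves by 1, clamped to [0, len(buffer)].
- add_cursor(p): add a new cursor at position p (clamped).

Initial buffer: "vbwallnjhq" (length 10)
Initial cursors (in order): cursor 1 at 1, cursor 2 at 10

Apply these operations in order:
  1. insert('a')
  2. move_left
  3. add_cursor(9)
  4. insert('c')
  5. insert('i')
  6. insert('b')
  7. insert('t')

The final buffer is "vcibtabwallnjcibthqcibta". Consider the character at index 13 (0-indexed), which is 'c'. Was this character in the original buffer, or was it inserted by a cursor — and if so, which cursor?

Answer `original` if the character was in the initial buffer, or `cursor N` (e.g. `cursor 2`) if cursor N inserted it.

After op 1 (insert('a')): buffer="vabwallnjhqa" (len 12), cursors c1@2 c2@12, authorship .1.........2
After op 2 (move_left): buffer="vabwallnjhqa" (len 12), cursors c1@1 c2@11, authorship .1.........2
After op 3 (add_cursor(9)): buffer="vabwallnjhqa" (len 12), cursors c1@1 c3@9 c2@11, authorship .1.........2
After op 4 (insert('c')): buffer="vcabwallnjchqca" (len 15), cursors c1@2 c3@11 c2@14, authorship .11.......3..22
After op 5 (insert('i')): buffer="vciabwallnjcihqcia" (len 18), cursors c1@3 c3@13 c2@17, authorship .111.......33..222
After op 6 (insert('b')): buffer="vcibabwallnjcibhqciba" (len 21), cursors c1@4 c3@15 c2@20, authorship .1111.......333..2222
After op 7 (insert('t')): buffer="vcibtabwallnjcibthqcibta" (len 24), cursors c1@5 c3@17 c2@23, authorship .11111.......3333..22222
Authorship (.=original, N=cursor N): . 1 1 1 1 1 . . . . . . . 3 3 3 3 . . 2 2 2 2 2
Index 13: author = 3

Answer: cursor 3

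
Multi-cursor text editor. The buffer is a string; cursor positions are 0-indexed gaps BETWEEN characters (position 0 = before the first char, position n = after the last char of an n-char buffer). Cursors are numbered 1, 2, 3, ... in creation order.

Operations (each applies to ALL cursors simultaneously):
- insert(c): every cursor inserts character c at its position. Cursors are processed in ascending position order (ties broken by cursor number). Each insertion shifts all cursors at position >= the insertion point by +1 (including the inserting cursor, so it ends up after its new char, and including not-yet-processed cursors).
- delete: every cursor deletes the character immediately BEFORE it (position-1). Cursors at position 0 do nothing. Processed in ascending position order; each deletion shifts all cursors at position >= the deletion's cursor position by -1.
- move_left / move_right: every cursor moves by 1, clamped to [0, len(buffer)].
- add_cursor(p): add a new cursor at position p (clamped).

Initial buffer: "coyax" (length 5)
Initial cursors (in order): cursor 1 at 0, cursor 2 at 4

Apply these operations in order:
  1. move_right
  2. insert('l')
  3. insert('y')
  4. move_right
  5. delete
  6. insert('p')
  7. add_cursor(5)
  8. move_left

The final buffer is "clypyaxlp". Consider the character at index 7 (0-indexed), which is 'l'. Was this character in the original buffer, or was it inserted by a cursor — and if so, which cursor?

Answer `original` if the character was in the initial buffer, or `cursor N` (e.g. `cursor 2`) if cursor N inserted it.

After op 1 (move_right): buffer="coyax" (len 5), cursors c1@1 c2@5, authorship .....
After op 2 (insert('l')): buffer="cloyaxl" (len 7), cursors c1@2 c2@7, authorship .1....2
After op 3 (insert('y')): buffer="clyoyaxly" (len 9), cursors c1@3 c2@9, authorship .11....22
After op 4 (move_right): buffer="clyoyaxly" (len 9), cursors c1@4 c2@9, authorship .11....22
After op 5 (delete): buffer="clyyaxl" (len 7), cursors c1@3 c2@7, authorship .11...2
After op 6 (insert('p')): buffer="clypyaxlp" (len 9), cursors c1@4 c2@9, authorship .111...22
After op 7 (add_cursor(5)): buffer="clypyaxlp" (len 9), cursors c1@4 c3@5 c2@9, authorship .111...22
After op 8 (move_left): buffer="clypyaxlp" (len 9), cursors c1@3 c3@4 c2@8, authorship .111...22
Authorship (.=original, N=cursor N): . 1 1 1 . . . 2 2
Index 7: author = 2

Answer: cursor 2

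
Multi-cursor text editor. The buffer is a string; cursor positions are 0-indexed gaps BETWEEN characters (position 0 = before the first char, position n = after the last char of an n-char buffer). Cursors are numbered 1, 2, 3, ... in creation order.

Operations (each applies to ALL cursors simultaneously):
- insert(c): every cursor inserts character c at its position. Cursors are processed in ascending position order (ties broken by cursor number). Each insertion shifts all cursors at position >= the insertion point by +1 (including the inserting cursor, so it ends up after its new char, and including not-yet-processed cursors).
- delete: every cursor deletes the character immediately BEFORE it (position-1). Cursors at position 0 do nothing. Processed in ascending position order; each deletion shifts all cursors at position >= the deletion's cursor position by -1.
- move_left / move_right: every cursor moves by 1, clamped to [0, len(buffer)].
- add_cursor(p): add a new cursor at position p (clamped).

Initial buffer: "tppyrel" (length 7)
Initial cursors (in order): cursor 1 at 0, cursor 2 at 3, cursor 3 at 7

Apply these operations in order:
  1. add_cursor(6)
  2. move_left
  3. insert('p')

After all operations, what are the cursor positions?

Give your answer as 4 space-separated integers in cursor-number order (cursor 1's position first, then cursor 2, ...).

After op 1 (add_cursor(6)): buffer="tppyrel" (len 7), cursors c1@0 c2@3 c4@6 c3@7, authorship .......
After op 2 (move_left): buffer="tppyrel" (len 7), cursors c1@0 c2@2 c4@5 c3@6, authorship .......
After op 3 (insert('p')): buffer="ptpppyrpepl" (len 11), cursors c1@1 c2@4 c4@8 c3@10, authorship 1..2...4.3.

Answer: 1 4 10 8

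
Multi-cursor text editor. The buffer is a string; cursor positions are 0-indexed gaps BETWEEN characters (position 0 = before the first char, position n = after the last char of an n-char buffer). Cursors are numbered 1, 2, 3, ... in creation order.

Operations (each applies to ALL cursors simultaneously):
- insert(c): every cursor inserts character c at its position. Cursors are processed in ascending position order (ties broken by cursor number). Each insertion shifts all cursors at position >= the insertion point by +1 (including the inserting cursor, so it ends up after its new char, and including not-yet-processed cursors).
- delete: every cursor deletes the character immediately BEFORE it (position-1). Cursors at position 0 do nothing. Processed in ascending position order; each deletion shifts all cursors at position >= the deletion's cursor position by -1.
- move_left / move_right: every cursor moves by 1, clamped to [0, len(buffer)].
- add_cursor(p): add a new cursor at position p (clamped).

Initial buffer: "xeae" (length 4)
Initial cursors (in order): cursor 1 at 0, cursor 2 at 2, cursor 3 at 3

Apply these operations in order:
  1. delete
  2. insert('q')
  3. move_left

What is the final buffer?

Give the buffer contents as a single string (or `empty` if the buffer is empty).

Answer: qxqqe

Derivation:
After op 1 (delete): buffer="xe" (len 2), cursors c1@0 c2@1 c3@1, authorship ..
After op 2 (insert('q')): buffer="qxqqe" (len 5), cursors c1@1 c2@4 c3@4, authorship 1.23.
After op 3 (move_left): buffer="qxqqe" (len 5), cursors c1@0 c2@3 c3@3, authorship 1.23.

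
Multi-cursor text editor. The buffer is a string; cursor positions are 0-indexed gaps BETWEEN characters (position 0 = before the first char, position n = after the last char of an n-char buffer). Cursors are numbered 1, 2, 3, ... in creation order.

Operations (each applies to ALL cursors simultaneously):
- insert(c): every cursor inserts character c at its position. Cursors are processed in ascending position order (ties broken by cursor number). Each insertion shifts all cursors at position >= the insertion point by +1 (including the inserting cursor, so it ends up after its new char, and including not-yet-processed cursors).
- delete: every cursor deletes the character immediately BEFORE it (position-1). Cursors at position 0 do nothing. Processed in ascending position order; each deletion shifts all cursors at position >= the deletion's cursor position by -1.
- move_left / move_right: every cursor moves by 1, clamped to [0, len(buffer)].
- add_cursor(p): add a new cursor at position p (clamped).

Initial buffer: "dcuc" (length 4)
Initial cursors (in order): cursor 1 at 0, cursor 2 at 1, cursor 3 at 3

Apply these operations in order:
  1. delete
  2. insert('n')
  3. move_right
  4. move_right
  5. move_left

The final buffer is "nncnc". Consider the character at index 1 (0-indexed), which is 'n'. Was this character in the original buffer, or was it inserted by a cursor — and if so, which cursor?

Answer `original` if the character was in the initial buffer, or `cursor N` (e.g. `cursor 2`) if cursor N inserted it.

Answer: cursor 2

Derivation:
After op 1 (delete): buffer="cc" (len 2), cursors c1@0 c2@0 c3@1, authorship ..
After op 2 (insert('n')): buffer="nncnc" (len 5), cursors c1@2 c2@2 c3@4, authorship 12.3.
After op 3 (move_right): buffer="nncnc" (len 5), cursors c1@3 c2@3 c3@5, authorship 12.3.
After op 4 (move_right): buffer="nncnc" (len 5), cursors c1@4 c2@4 c3@5, authorship 12.3.
After op 5 (move_left): buffer="nncnc" (len 5), cursors c1@3 c2@3 c3@4, authorship 12.3.
Authorship (.=original, N=cursor N): 1 2 . 3 .
Index 1: author = 2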